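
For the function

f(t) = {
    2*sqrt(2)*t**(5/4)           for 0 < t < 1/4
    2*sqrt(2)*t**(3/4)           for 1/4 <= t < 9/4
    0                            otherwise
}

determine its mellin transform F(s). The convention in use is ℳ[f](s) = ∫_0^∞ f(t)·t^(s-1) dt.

2**(1 - 2*s)*(3**(2*s + 3/2)*(8*s + 10) - 4*s - 7)/((4*s + 3)*(4*s + 5))
  Re(s) > -5/4

the shared t-power comes off first: 2*sqrt(2)*t**(3/4) on [0, 1/4); 2*sqrt(2)*t**(1/4) on [1/4, 9/4)
remove the power substitution first: 2*sqrt(2)*t**(3/2) on [0, 1/2); 2*sqrt(2)*sqrt(t) on [1/2, 3/2)
back out the common scale on t: t**(3/2) on [0, 1); 2*sqrt(t) on [1, 3)
integrate the 2 segments split at 1/4, then add the results
between 0 and 1/4 the integrand is 2*sqrt(2)*t**(5/4)·t^(s-1)
between 1/4 and 9/4 the integrand is 2*sqrt(2)*t**(3/4)·t^(s-1)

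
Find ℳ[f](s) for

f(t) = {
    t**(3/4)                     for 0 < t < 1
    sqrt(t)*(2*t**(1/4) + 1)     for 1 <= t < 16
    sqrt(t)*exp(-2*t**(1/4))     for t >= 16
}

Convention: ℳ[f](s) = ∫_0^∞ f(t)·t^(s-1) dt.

(80*2**(8*s)*(2*s + 1) + 8*2**(8*s) - 8*2**(4*s)*(2*s + 1) - 2*2**(4*s) + (2*s + 1)*(4*s + 3)*uppergamma(4*s + 2, 4))/(16**s*(2*s + 1)*(4*s + 3))
  Re(s) > -3/4

the shared t-power comes off first: t**(1/4) on [0, 1); 2*t**(1/4) + 1 on [1, 16); exp(-2*t**(1/4)) on [16, ∞)
the power substitution comes off first: sqrt(t) on [0, 1); 2*sqrt(t) + 1 on [1, 4); exp(-2*sqrt(t)) on [4, ∞)
remove the power substitution first: t on [0, 1); 2*t + 1 on [1, 2); exp(-2*t) on [2, ∞)
f breaks at 1, 16 into 3 integrals to sum
segment [0, 1) carries t**(3/4); integrate it
piece [1, 16): integrate sqrt(t)*(2*t**(1/4) + 1) against the kernel
for t in [16, ∞): the term is ∫ sqrt(t)*exp(-2*t**(1/4))·t^(s-1)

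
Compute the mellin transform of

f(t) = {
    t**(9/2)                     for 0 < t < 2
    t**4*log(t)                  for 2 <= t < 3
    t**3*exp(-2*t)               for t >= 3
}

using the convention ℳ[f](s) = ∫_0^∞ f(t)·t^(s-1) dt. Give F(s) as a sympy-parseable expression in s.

remove the shared t-power first: t**(5/2) on [0, 2); t**2*log(t) on [2, 3); t*exp(-2*t) on [3, ∞)
peel off the shared t-power: t**(3/2) on [0, 2); t*log(t) on [2, 3); exp(-2*t) on [3, ∞)
slice at 2, 3, transform all 3 pieces, and sum them
on [0, 2): add ∫ t**(9/2)·t^(s-1) dt
∫ t**4*log(t)·t^(s-1) over [2, 3)
on [3, ∞): add ∫ t**3*exp(-2*t)·t^(s-1) dt

6**(-s - 3)*(-2*12**(s + 3)*(s + 3)*(2*s + 9)*log(2) - 2*12**(s + 3)*(2*s + 9)*log(2) + 2*12**(s + 3)*(2*s + 9) + 4*12**(s + 3)*sqrt(2)*(2*s + (s + 3)**2 + 7) + 3*18**(s + 3)*(s + 3)*(2*s + 9)*log(3) - 3*18**(s + 3)*(2*s + 9) + 3*18**(s + 3)*(2*s + 9)*log(3) + 3**(s + 3)*(2*s + 9)*(2*s + (s + 3)**2 + 7)*uppergamma(s + 3, 6))/((2*s + 9)*(2*s + (s + 3)**2 + 7))
  Re(s) > -9/2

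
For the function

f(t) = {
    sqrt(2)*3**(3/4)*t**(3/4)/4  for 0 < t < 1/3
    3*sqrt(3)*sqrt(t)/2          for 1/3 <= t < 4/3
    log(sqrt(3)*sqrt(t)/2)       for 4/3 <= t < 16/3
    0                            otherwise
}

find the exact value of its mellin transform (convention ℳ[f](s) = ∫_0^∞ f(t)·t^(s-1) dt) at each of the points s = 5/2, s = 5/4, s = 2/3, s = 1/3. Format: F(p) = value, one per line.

remove the common scale on t first: sqrt(2)*t**(3/4)/4 on [0, 1); 3*sqrt(t)/2 on [1, 4); log(sqrt(t)/2) on [4, 16)
the power substitution comes off first: sqrt(2)*t**(3/2)/4 on [0, 1); 3*t/2 on [1, 2); log(t/2) on [2, 4)
reversing the common scale on t: t**(3/2) on [0, 1/2); 3*t on [1/2, 1); log(t) on [1, 2)
breakpoints 1/3, 4/3: one integral from each of the 3 segments
∫ over [0, 1/3) of sqrt(2)*3**(3/4)*t**(3/4)/4·t^(s-1) joins the sum
between 1/3 and 4/3 the integrand is 3*sqrt(3)*sqrt(t)/2·t^(s-1)
over [4/3, 16/3), the kernel integral of log(sqrt(3)*sqrt(t)/2) enters the sum

F(5/2) = sqrt(3)*(-31109 + 50*sqrt(2) + 266240*log(2))/17550
F(5/4) = 3**(3/4)*(-15536 + 11567*sqrt(2) + 35840*log(2))/12600
F(2/3) = 3**(1/3)*(-714*2**(2/3) - 204 + 28*sqrt(2) + 952*2**(2/3)*log(2) + 1173*2**(1/3))/476
F(1/3) = 3**(2/3)*(-390*2**(1/3) - 78 + 10*sqrt(2) + 260*2**(1/3)*log(2) + 351*2**(2/3))/130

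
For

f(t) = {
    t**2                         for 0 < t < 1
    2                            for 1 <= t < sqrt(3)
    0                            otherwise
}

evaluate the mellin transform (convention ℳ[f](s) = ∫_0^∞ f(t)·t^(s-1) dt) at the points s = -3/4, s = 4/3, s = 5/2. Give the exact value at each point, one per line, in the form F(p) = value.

F(-3/4) = 52/15 - 8*3**(5/8)/9
F(4/3) = -6/5 + 3*3**(2/3)/2
F(5/2) = -26/45 + 12*3**(1/4)/5

remove the shared t-power first: t**3 on [0, 1); 2*t on [1, sqrt(3))
undo the power substitution: t**(3/2) on [0, 1); 2*sqrt(t) on [1, 3)
linearity at 1 turns ℳ[f](s) into 2 summed integrals
over [0, 1), the kernel integral of t**2 enters the sum
[1, sqrt(3)) adds the kernel integral of 2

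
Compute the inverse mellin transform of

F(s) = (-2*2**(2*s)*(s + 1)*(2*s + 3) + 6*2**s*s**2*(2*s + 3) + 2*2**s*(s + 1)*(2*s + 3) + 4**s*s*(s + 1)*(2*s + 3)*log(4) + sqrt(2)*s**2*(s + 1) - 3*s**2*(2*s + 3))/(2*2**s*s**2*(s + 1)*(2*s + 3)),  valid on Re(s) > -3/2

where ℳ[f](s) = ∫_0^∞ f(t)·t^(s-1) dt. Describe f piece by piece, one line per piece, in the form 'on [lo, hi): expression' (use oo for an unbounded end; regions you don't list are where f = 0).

slice at 1/2, 1, transform all 3 pieces, and sum them
for t in [0, 1/2): the term is ∫ t**(3/2)·t^(s-1)
on [1/2, 1): add ∫ 3*t·t^(s-1) dt
∫ over [1, 2) of log(t)·t^(s-1) joins the sum

on [0, 1/2): t**(3/2)
on [1/2, 1): 3*t
on [1, 2): log(t)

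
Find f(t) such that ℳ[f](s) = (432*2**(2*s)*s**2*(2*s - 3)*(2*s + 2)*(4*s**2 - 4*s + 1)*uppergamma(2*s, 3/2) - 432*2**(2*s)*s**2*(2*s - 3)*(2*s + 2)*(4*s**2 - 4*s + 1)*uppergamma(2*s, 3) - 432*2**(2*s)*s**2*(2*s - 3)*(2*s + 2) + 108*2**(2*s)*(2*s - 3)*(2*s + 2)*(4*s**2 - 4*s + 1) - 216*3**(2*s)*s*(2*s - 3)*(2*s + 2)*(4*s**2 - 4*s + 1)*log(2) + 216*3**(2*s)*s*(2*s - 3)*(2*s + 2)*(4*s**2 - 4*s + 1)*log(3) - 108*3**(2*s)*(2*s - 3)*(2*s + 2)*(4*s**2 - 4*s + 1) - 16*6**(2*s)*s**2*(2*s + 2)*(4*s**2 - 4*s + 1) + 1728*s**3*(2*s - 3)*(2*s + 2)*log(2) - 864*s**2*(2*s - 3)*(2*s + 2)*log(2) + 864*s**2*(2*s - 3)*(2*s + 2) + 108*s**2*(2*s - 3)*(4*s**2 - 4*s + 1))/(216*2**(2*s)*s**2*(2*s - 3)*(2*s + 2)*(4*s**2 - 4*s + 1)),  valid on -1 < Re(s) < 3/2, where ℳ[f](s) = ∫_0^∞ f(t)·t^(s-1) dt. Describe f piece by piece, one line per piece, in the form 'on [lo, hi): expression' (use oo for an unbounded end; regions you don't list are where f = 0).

on [0, 1/4): t
on [1/4, 1): log(sqrt(t))/sqrt(t)
on [1, 9/4): log(sqrt(t))
on [9/4, 9): exp(-sqrt(t))
on [9, oo): t**(-3/2)

remove the power substitution first: t**2 on [0, 1/2); log(t)/t on [1/2, 1); log(t) on [1, 3/2); …
along the cuts 1/4, 1, 9/4, 9, ℳ[f](s) splits into 5 integrals
over [0, 1/4), the kernel integral of t enters the sum
∫ over [1/4, 1) of log(sqrt(t))/sqrt(t)·t^(s-1) joins the sum
∫ over [1, 9/4) of log(sqrt(t))·t^(s-1) joins the sum
on [9/4, 9) integrate f = exp(-sqrt(t)) against the kernel
[9, ∞) adds the kernel integral of t**(-3/2)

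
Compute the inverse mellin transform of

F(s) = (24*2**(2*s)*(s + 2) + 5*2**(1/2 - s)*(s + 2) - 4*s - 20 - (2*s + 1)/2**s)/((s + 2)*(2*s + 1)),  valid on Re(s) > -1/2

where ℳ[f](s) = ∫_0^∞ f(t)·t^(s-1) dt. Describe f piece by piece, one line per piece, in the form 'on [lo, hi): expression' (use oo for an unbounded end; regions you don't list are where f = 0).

summing 3 kernel integrals split by 1/2, 1 yields ℳ[f](s)
between 0 and 1/2 the integrand is 5*sqrt(t)·t^(s-1)
on [1/2, 1): add ∫ 4*t**2·t^(s-1) dt
over [1, 4), the kernel integral of 6*sqrt(t) enters the sum

on [0, 1/2): 5*sqrt(t)
on [1/2, 1): 4*t**2
on [1, 4): 6*sqrt(t)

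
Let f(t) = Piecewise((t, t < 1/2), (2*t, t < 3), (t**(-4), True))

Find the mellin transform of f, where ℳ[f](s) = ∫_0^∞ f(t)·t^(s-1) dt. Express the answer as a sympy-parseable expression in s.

f breaks at 1/2, 3 into 3 integrals to sum
on [0, 1/2) integrate f = t against the kernel
segment [1/2, 3) carries 2*t; integrate it
the [3, ∞) slice contributes ∫ t**(-4)·t^(s-1) dt

(970*6**s*s - 3890*6**s - 81*s + 324)/(162*2**s*(s**2 - 3*s - 4))
  -1 < Re(s) < 4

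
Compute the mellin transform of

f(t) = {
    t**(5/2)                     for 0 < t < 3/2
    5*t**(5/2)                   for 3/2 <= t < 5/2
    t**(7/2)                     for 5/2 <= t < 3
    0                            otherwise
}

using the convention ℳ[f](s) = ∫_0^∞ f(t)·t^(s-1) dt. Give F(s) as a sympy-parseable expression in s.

2*(3**(s + 7/2)*(2*s + 5) - 4*(3/2)**(s + 5/2)*(2*s + 7) + 5*(5/2)**(s + 5/2)*(2*s + 7) - (5/2)**(s + 7/2)*(2*s + 5))/((2*s + 5)*(2*s + 7))
  Re(s) > -5/2

integrate the 3 segments split at 3/2, 5/2, then add the results
segment 0 to 3/2 holds t**(5/2); add its integral
between 3/2 and 5/2 the integrand is 5*t**(5/2)·t^(s-1)
[5/2, 3) adds the kernel integral of t**(7/2)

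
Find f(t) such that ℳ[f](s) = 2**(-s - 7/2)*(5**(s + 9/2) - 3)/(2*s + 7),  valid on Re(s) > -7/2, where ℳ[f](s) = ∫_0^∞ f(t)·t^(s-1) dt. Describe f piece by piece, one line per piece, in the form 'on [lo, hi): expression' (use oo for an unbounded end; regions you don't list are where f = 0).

decompose at 1/2; ℳ[f](s) sums the 2 pieces' integrals
piece [0, 1/2): integrate t**(7/2) against the kernel
segment 1/2 to 5/2 holds 5*t**(7/2)/2; add its integral

on [0, 1/2): t**(7/2)
on [1/2, 5/2): 5*t**(7/2)/2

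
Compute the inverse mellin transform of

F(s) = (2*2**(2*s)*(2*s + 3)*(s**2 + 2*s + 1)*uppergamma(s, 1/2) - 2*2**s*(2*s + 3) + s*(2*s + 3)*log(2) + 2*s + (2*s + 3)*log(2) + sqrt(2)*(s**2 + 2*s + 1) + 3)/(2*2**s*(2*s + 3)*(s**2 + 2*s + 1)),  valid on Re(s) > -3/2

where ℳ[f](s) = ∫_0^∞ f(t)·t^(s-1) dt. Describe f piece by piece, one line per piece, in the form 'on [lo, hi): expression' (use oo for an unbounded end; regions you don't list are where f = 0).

on [0, 1/2): t**(3/2)
on [1/2, 1): t*log(t)
on [1, oo): exp(-t/2)

the 3 pieces separated at 1/2, 1 each add one integral
segment 0 to 1/2 holds t**(3/2); add its integral
∫ over [1/2, 1) of t*log(t)·t^(s-1) joins the sum
∫ over [1, ∞) of exp(-t/2)·t^(s-1) joins the sum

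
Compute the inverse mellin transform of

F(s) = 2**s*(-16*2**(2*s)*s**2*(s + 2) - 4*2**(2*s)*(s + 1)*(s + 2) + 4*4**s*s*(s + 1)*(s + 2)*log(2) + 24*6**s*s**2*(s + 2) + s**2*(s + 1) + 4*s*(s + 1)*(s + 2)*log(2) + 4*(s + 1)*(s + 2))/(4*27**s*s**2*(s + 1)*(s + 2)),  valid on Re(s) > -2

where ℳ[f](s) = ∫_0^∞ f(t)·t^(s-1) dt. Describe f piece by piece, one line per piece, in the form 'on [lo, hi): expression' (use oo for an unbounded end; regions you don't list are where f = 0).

back out the common scale on t: 81*t**2/16 on [0, 2/9); log(9*t/4) on [2/9, 8/9); 9*t/2 on [8/9, 4/3)
back out the common scale on t: 9*t**2/4 on [0, 1/3); log(3*t/2) on [1/3, 4/3); 3*t on [4/3, 2)
remove the common scale on t first: t**2 on [0, 1/2); log(t) on [1/2, 2); 2*t on [2, 3)
breakpoints 2/27, 8/27: one integral from each of the 3 segments
∫ 729*t**2/16·t^(s-1) over [0, 2/27)
piece [2/27, 8/27): integrate log(27*t/4) against the kernel
on [8/27, 4/9) integrate f = 27*t/2 against the kernel

on [0, 2/27): 729*t**2/16
on [2/27, 8/27): log(27*t/4)
on [8/27, 4/9): 27*t/2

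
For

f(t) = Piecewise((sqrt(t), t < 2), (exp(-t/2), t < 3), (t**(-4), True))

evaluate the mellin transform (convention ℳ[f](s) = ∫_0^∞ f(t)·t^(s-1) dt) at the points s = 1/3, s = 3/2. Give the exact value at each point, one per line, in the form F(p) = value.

along the cuts 2, 3, ℳ[f](s) splits into 3 integrals
segment 0 to 2 holds sqrt(t); add its integral
for t in [2, 3): the term is ∫ exp(-t/2)·t^(s-1)
[3, ∞) adds the kernel integral of t**(-4)

F(1/3) = -2**(1/3)*uppergamma(1/3, 3/2) + 3**(1/3)/297 + 2**(1/3)*uppergamma(1/3, 1) + 6*2**(5/6)/5
F(3/2) = -2*sqrt(3)*exp(-3/2) - sqrt(2)*sqrt(pi)*erfc(sqrt(6)/2) + 2*sqrt(3)/135 + sqrt(2)*sqrt(pi)*erfc(1) + 2*sqrt(2)*exp(-1) + 2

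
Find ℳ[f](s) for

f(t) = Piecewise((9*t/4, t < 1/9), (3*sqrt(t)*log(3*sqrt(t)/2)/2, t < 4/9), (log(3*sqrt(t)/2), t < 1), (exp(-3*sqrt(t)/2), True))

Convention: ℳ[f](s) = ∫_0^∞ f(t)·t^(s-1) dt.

(8*2**(2*s)*s**2*(s + 1)*(4*s**2 + 4*s + 1)*uppergamma(2*s, 3/2) - 8*2**(2*s)*s**2*(s + 1) + 2*2**(2*s)*(s + 1)*(4*s**2 + 4*s + 1) + 9**s*s*(s + 1)*(-4*log(2) + 4*log(3))*(4*s**2 + 4*s + 1) - 2*9**s*(s + 1)*(4*s**2 + 4*s + 1) + 8*s**3*(s + 1)*log(2) + 4*s**2*(s + 1)*log(2) + 4*s**2*(s + 1) + s**2*(4*s**2 + 4*s + 1))/(4*9**s*s**2*(s + 1)*(4*s**2 + 4*s + 1))
  Re(s) > -1

undo the power substitution: 9*t**2/4 on [0, 1/3); 3*t*log(3*t/2)/2 on [1/3, 2/3); log(3*t/2) on [2/3, 1); …
undo the common scale on t: t**2 on [0, 1/2); t*log(t) on [1/2, 1); log(t) on [1, 3/2); …
breakpoints 1/9, 4/9, 1: one integral from each of the 4 segments
on [0, 1/9) integrate f = 9*t/4 against the kernel
over [1/9, 4/9), the kernel integral of 3*sqrt(t)*log(3*sqrt(t)/2)/2 enters the sum
segment 4/9 to 1 holds log(3*sqrt(t)/2); add its integral
over [1, ∞), the kernel integral of exp(-3*sqrt(t)/2) enters the sum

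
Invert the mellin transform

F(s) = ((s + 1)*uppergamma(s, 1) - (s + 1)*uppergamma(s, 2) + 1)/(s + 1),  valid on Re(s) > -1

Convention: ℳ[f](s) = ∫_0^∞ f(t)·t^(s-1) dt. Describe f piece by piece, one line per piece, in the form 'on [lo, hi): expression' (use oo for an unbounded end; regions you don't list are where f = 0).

slice at 1, transform all 2 pieces, and sum them
between 0 and 1 the integrand is t·t^(s-1)
∫ exp(-t)·t^(s-1) over [1, 2)

on [0, 1): t
on [1, 2): exp(-t)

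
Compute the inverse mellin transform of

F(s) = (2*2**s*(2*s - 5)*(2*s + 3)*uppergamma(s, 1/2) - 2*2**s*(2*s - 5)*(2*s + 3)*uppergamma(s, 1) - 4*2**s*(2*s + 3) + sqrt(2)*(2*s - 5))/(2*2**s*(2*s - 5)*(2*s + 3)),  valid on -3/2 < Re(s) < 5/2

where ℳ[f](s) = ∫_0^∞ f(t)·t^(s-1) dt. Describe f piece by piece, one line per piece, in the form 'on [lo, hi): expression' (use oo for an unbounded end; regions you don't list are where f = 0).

on [0, 1/2): t**(3/2)
on [1/2, 1): exp(-t)
on [1, oo): t**(-5/2)

treat the 3 regions marked off by 1/2, 1 separately and sum
segment 0 to 1/2 holds t**(3/2); add its integral
segment 1/2 to 1 holds exp(-t); add its integral
[1, ∞) adds the kernel integral of t**(-5/2)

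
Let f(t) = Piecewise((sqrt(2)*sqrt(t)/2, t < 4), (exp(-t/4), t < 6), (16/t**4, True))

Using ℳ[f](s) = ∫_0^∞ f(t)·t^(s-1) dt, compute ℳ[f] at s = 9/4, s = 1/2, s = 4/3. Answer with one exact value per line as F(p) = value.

F(9/4) = -16*sqrt(2)*uppergamma(9/4, 3/2) + 16*6**(1/4)/63 + 128/11 + 16*sqrt(2)*uppergamma(9/4, 1)
F(1/2) = -2*sqrt(pi)*erfc(sqrt(6)/2) + 2*sqrt(6)/567 + 2*sqrt(pi)*erfc(1) + 2*sqrt(2)
F(4/3) = -4*2**(2/3)*uppergamma(4/3, 3/2) + 6**(1/3)/36 + 4*2**(2/3)*uppergamma(4/3, 1) + 48*2**(1/6)/11

reversing the common scale on t: sqrt(t) on [0, 2); exp(-t/2) on [2, 3); t**(-4) on [3, ∞)
the 3 pieces separated at 4, 6 each add one integral
for t in [0, 4): the term is ∫ sqrt(2)*sqrt(t)/2·t^(s-1)
between 4 and 6 the integrand is exp(-t/4)·t^(s-1)
∫ over [6, ∞) of 16/t**4·t^(s-1) joins the sum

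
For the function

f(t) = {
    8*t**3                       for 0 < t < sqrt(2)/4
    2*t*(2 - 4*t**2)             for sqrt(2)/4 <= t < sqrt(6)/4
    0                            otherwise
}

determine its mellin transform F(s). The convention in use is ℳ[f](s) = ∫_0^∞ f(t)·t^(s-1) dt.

invert the common scale on t to get t**3 on [0, sqrt(2)/2); t*(2 - t**2) on [sqrt(2)/2, sqrt(6)/2)
back out the shared t-power: t**2 on [0, sqrt(2)/2); 2 - t**2 on [sqrt(2)/2, sqrt(6)/2)
reversing the power substitution: t on [0, 1/2); 2 - t on [1/2, 3/2)
the 2 pieces separated at sqrt(2)/4 each add one integral
over [0, sqrt(2)/4), the kernel integral of 8*t**3 enters the sum
on [sqrt(2)/4, sqrt(6)/4): add ∫ 2*t*(2 - 4*t**2)·t^(s-1) dt

2**(-3*s/2 - 3/2)*(3**(s/2 + 1/2)*(s + 1) + 8*3**(s/2 + 1/2) - 2*s - 10)/((s + 1)*(s + 3))
  Re(s) > -3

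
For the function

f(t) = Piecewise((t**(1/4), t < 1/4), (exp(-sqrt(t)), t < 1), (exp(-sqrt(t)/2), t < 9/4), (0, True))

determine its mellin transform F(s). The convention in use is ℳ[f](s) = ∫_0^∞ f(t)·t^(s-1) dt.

2**(1 - 2*s)*(16**s*(4*s + 1)*uppergamma(2*s, 1/2) - 16**s*(4*s + 1)*uppergamma(2*s, 3/4) + 4**s*(4*s + 1)*uppergamma(2*s, 1/2) - 4**s*(4*s + 1)*uppergamma(2*s, 1) + sqrt(2))/(4*s + 1)
  Re(s) > -1/4

invert the power substitution to get sqrt(t) on [0, 1/2); exp(-t) on [1/2, 1); exp(-t/2) on [1, 3/2)
f breaks at 1/4, 1 into 3 integrals to sum
for t in [0, 1/4): the term is ∫ t**(1/4)·t^(s-1)
the [1/4, 1) slice contributes ∫ exp(-sqrt(t))·t^(s-1) dt
on [1, 9/4) integrate f = exp(-sqrt(t)/2) against the kernel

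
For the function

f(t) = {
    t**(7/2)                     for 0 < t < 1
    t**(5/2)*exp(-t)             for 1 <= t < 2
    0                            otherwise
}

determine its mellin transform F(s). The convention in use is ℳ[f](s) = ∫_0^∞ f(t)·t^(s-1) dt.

((2*s + 7)*uppergamma(s + 5/2, 1) - (2*s + 7)*uppergamma(s + 5/2, 2) + 2)/(2*s + 7)
  Re(s) > -7/2

invert the shared t-power to get t**3 on [0, 1); t**2*exp(-t) on [1, 2)
the shared t-power comes off first: t on [0, 1); exp(-t) on [1, 2)
split f at 1: ℳ[f](s) collects 2 kernel integrals
∫ over [0, 1) of t**(7/2)·t^(s-1) joins the sum
the [1, 2) slice contributes ∫ t**(5/2)*exp(-t)·t^(s-1) dt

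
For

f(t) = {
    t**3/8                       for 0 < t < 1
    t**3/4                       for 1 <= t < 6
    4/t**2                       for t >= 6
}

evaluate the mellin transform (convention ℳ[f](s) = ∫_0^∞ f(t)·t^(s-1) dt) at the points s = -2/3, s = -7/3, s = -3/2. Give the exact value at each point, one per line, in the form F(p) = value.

F(-2/3) = -3/56 + 3895*6**(1/3)/1008
F(-7/3) = -3/16 + 395*6**(2/3)/1053
F(-3/2) = -1/12 + 1135*sqrt(6)/1134

remove the common scale on t first: t**3 on [0, 1/2); 2*t**3 on [1/2, 3); t**(-2) on [3, ∞)
invert the shared t-power to get t on [0, 1/2); 2*t on [1/2, 3); t**(-4) on [3, ∞)
the 3 pieces separated at 1, 6 each add one integral
the [0, 1) slice contributes ∫ t**3/8·t^(s-1) dt
on [1, 6) integrate f = t**3/4 against the kernel
for t in [6, ∞): the term is ∫ 4/t**2·t^(s-1)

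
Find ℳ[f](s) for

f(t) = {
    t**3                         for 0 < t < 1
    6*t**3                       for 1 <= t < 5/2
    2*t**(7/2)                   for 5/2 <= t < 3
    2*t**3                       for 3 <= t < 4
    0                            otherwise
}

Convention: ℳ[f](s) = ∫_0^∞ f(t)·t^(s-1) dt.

(-2*3**(s + 3)*(2*s + 7) + 4*3**(s + 7/2)*(s + 3) + 2*4**(s + 3)*(2*s + 7) + 6*(5/2)**(s + 3)*(2*s + 7) - 4*(5/2)**(s + 7/2)*(s + 3) - 10*s - 35)/((s + 3)*(2*s + 7))
  Re(s) > -3

decompose at 1, 5/2, 3; ℳ[f](s) sums the 4 pieces' integrals
segment 0 to 1 holds t**3; add its integral
∫ 6*t**3·t^(s-1) over [1, 5/2)
∫ 2*t**(7/2)·t^(s-1) over [5/2, 3)
∫ over [3, 4) of 2*t**3·t^(s-1) joins the sum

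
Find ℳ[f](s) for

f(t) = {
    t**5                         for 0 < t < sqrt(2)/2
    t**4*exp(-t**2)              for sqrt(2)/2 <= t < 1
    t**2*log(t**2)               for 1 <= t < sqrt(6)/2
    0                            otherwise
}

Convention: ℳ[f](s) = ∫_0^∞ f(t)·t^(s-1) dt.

(4*2**(s/2)*(s + 5)*(4*s - (s + 4)**2 + 12)*uppergamma(s/2 + 2, 1/2) - 4*2**(s/2)*(s + 5)*(4*s - (s + 4)**2 + 12)*uppergamma(s/2 + 2, 1) - 16*2**(s/2)*(s + 5) + 3**(s/2)*(s + 4)*(s + 5)*(-12*log(3) + 12*log(2)) + 3**(s/2)*(s + 5)*(-24*log(2) + 24*log(3)) + 24*3**(s/2)*(s + 5) + sqrt(2)*(4*s - (s + 4)**2 + 12))/(8*2**(s/2)*(s + 5)*(4*s - (s + 4)**2 + 12))
  Re(s) > -5

back out the power substitution: t**(5/2) on [0, 1/2); t**2*exp(-t) on [1/2, 1); t*log(t) on [1, 3/2)
the shared t-power comes off first: sqrt(t) on [0, 1/2); exp(-t) on [1/2, 1); log(t)/t on [1, 3/2)
integrate the 3 segments split at sqrt(2)/2, 1, then add the results
the [0, sqrt(2)/2) slice contributes ∫ t**5·t^(s-1) dt
[sqrt(2)/2, 1) adds the kernel integral of t**4*exp(-t**2)
on [1, sqrt(6)/2) integrate f = t**2*log(t**2) against the kernel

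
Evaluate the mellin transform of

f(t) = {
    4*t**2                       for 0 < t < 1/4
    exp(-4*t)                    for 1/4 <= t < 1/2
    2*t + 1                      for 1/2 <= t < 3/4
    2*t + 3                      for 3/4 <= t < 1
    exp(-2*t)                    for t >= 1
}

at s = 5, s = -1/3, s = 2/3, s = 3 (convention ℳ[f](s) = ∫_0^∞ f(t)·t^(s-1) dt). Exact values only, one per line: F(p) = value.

F(5) = (9100*E + 729120 + 118557*exp(2))*exp(-2)/143360
F(-1/3) = 2**(2/3)*(-3*2**(1/3) - uppergamma(-1/3, 2) + 2**(2/3)*uppergamma(-1/3, 2)/2 + 3/20 + uppergamma(-1/3, 1) + 3*2**(2/3)/4 + 2*3**(2/3))
F(2/3) = 2**(2/3)*(-480*3**(2/3) - 336*2**(2/3) - 160*uppergamma(2/3, 2) + 15 + 160*2**(2/3)*uppergamma(2/3, 2) + 160*uppergamma(2/3, 1) + 1824*2**(1/3))/640
F(3) = (300*E + 4200 + 4403*exp(2))*exp(-2)/3840

strip the common scale on t: t**2 on [0, 1/2); exp(-2*t) on [1/2, 1); t + 1 on [1, 3/2); …
slice at 1/4, 1/2, 3/4, 1, transform all 5 pieces, and sum them
on [0, 1/4) integrate f = 4*t**2 against the kernel
on [1/4, 1/2) integrate f = exp(-4*t) against the kernel
[1/2, 3/4) adds the kernel integral of (2*t + 1)
∫ (2*t + 3)·t^(s-1) over [3/4, 1)
segment 1 to ∞ holds exp(-2*t); add its integral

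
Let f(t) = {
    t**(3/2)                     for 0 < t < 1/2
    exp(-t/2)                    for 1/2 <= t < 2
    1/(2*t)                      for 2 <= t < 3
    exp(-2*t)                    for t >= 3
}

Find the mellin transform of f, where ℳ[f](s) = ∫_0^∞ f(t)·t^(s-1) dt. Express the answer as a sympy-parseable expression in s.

(12*24**s*(s - 1)*(2*s + 3)*uppergamma(s, 1/4) - 12*24**s*(s - 1)*(2*s + 3)*uppergamma(s, 1) - 3*24**s*(2*s + 3) + 2*36**s*(2*s + 3) + 12*6**s*(s - 1)*(2*s + 3)*uppergamma(s, 6) + 6*sqrt(2)*6**s*(s - 1))/(12*12**s*(s - 1)*(2*s + 3))
  Re(s) > -3/2

along the cuts 1/2, 2, 3, ℳ[f](s) splits into 4 integrals
piece [0, 1/2): integrate t**(3/2) against the kernel
for t in [1/2, 2): the term is ∫ exp(-t/2)·t^(s-1)
on [2, 3) integrate f = 1/(2*t) against the kernel
piece [3, ∞): integrate exp(-2*t) against the kernel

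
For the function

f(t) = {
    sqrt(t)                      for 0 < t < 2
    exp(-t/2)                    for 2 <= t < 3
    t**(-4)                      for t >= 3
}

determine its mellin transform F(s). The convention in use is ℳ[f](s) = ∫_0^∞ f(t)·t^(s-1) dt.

along the cuts 2, 3, ℳ[f](s) splits into 3 integrals
segment [0, 2) carries sqrt(t); integrate it
∫ exp(-t/2)·t^(s-1) over [2, 3)
on [3, ∞): add ∫ t**(-4)·t^(s-1) dt

(2**s*(s - 4)*(2*s + 1)*uppergamma(s, 1) - 2**s*(s - 4)*(2*s + 1)*uppergamma(s, 3/2) + 2*2**(s + 1/2)*(s - 4) - 3**s*(2*s + 1)/81)/((s - 4)*(2*s + 1))
  -1/2 < Re(s) < 4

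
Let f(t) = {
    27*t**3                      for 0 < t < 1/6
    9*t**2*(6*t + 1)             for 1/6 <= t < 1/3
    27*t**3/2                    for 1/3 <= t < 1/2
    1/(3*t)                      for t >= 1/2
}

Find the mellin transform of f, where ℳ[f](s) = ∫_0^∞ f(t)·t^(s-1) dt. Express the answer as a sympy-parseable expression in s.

strip the common scale on t: t**3 on [0, 1/2); t**2*(2*t + 1) on [1/2, 1); t**3/2 on [1, 3/2); …
back out the shared t-power: t on [0, 1/2); 2*t + 1 on [1/2, 1); t/2 on [1, 3/2); …
the 4 pieces separated at 1/6, 1/3, 1/2 each add one integral
for t in [0, 1/6): the term is ∫ 27*t**3·t^(s-1)
∫ 9*t**2*(6*t + 1)·t^(s-1) over [1/6, 1/3)
over [1/3, 1/2), the kernel integral of 27*t**3/2 enters the sum
[1/2, ∞) adds the kernel integral of 1/(3*t)

(120*2**s*s**2 + 168*2**s*s - 288*2**s + 49*3**s*s**2 - 79*3**s*s - 354*3**s - 18*s**2 - 30*s + 48)/(48*6**s*(s**3 + 4*s**2 + s - 6))
  -3 < Re(s) < 1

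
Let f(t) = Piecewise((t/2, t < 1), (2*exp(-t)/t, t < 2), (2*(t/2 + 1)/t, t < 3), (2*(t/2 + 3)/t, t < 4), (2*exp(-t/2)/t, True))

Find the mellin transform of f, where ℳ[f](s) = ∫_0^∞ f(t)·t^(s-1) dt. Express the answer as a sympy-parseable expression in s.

reversing the common scale on t: t on [0, 1/2); exp(-2*t)/t on [1/2, 1); (t + 1)/t on [1, 3/2); …
reversing the shared t-power: t**2 on [0, 1/2); exp(-2*t) on [1/2, 1); t + 1 on [1, 3/2); …
split f at 1, 2, 3, 4: ℳ[f](s) collects 5 kernel integrals
the [0, 1) slice contributes ∫ t/2·t^(s-1) dt
∫ 2*exp(-t)/t·t^(s-1) over [1, 2)
the [2, 3) slice contributes ∫ 2*(t/2 + 1)/t·t^(s-1) dt
on [3, 4): add ∫ 2*(t/2 + 3)/t·t^(s-1) dt
on [4, ∞) integrate f = 2*exp(-t/2)/t against the kernel

(6*2**s*s*(s - 1)*(s + 1)*uppergamma(s - 1, 2) - 12*2**s*(s - 1)*(s + 1) - 6*2**s*(s + 1) - 8*3**s*(s - 1)*(s + 1) - 8*3**s*(s + 1) + 15*4**s*(s - 1)*(s + 1) + 9*4**s*(s + 1) + 12*s*(s - 1)*(s + 1)*uppergamma(s - 1, 1) - 12*s*(s - 1)*(s + 1)*uppergamma(s - 1, 2) + 3*s*(s - 1))/(6*s*(s - 1)*(s + 1))
  Re(s) > -1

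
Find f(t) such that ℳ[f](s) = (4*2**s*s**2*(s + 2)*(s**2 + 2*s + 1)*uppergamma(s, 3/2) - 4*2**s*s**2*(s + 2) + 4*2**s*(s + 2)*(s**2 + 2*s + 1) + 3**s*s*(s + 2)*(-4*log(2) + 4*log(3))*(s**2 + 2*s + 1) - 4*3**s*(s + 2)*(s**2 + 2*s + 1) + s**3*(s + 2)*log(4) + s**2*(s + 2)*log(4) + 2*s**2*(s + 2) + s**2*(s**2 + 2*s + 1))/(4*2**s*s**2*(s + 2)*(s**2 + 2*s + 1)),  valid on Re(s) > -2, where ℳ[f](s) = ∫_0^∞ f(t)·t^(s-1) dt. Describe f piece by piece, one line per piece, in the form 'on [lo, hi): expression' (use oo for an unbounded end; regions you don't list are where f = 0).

on [0, 1/2): t**2
on [1/2, 1): t*log(t)
on [1, 3/2): log(t)
on [3/2, oo): exp(-t)

summing 4 kernel integrals split by 1/2, 1, 3/2 yields ℳ[f](s)
on [0, 1/2) integrate f = t**2 against the kernel
segment 1/2 to 1 holds t*log(t); add its integral
over [1, 3/2), the kernel integral of log(t) enters the sum
the [3/2, ∞) slice contributes ∫ exp(-t)·t^(s-1) dt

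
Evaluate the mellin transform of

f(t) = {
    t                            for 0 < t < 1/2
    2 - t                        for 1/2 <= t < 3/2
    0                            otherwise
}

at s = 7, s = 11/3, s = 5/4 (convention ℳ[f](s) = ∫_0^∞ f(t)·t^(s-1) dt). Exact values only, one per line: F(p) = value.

linearity at 1/2 turns ℳ[f](s) into 2 summed integrals
over [0, 1/2), the kernel integral of t enters the sum
on [1/2, 3/2): add ∫ (2 - t)·t^(s-1) dt

F(7) = 24039/14336
F(11/3) = 3*2**(1/3)*(-34 + 621*3**(2/3))/4928
F(5/4) = 2**(3/4)*(-26 + 63*3**(1/4))/90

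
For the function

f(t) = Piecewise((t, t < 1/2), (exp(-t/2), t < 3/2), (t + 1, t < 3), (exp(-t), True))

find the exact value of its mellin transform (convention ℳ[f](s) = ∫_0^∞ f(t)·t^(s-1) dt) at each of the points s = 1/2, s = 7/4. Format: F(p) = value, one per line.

split f at 1/2, 3/2, 3: ℳ[f](s) collects 4 kernel integrals
∫ over [0, 1/2) of t·t^(s-1) joins the sum
piece [1/2, 3/2): integrate exp(-t/2) against the kernel
segment [3/2, 3) carries (t + 1); integrate it
the [3, ∞) slice contributes ∫ exp(-t)·t^(s-1) dt

F(1/2) = sqrt(2)*(-3*sqrt(3)/2 - sqrt(pi)*erfc(sqrt(3)/2) + sqrt(2)*sqrt(pi)*erfc(sqrt(3))/2 + 1/6 + sqrt(pi)*erfc(1/2) + 2*sqrt(6))
F(7/4) = 2**(1/4)*(-308*sqrt(2)*uppergamma(7/4, 3/4) - 129*3**(3/4) + 7 + 77*2**(3/4)*uppergamma(7/4, 3) + 308*sqrt(2)*uppergamma(7/4, 1/4) + 384*6**(3/4))/154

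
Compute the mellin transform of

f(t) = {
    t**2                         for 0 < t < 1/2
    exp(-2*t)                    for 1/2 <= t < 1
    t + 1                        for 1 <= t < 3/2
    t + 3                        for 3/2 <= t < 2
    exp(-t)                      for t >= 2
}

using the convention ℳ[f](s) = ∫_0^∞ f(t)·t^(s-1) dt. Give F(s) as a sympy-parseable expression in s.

split f at 1/2, 1, 3/2, 2: ℳ[f](s) collects 5 kernel integrals
for t in [0, 1/2): the term is ∫ t**2·t^(s-1)
over [1/2, 1), the kernel integral of exp(-2*t) enters the sum
between 1 and 3/2 the integrand is (t + 1)·t^(s-1)
over [3/2, 2), the kernel integral of (t + 3) enters the sum
segment [2, ∞) carries exp(-t); integrate it

(20*2**(2*s)*s*(s + 2) + 12*2**(2*s)*(s + 2) + 4*2**s*s*(s + 1)*(s + 2)*uppergamma(s, 2) - 8*2**s*s*(s + 2) - 4*2**s*(s + 2) - 8*3**s*s*(s + 2) - 8*3**s*(s + 2) + 4*s*(s + 1)*(s + 2)*uppergamma(s, 1) - 4*s*(s + 1)*(s + 2)*uppergamma(s, 2) + s*(s + 1))/(4*2**s*s*(s + 1)*(s + 2))
  Re(s) > -2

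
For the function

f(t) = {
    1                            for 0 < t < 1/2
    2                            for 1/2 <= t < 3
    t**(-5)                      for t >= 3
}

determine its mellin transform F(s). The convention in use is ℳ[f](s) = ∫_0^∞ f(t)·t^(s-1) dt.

invert the shared t-power to get t on [0, 1/2); 2*t on [1/2, 3); t**(-4) on [3, ∞)
split f at 1/2, 3: ℳ[f](s) collects 3 kernel integrals
on [0, 1/2): add ∫ 1·t^(s-1) dt
∫ over [1/2, 3) of 2·t^(s-1) joins the sum
on [3, ∞): add ∫ t**(-5)·t^(s-1) dt

(485*6**s*s - 2430*6**s - 243*s + 1215)/(243*2**s*s*(s - 5))
  0 < Re(s) < 5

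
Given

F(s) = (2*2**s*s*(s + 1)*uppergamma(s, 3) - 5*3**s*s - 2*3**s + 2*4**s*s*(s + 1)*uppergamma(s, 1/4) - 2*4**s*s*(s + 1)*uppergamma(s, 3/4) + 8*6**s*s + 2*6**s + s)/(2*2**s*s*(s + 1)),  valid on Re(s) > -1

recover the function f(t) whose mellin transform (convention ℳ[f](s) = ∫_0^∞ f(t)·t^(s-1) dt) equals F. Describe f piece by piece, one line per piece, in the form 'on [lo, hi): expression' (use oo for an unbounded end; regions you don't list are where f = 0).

on [0, 1/2): t
on [1/2, 3/2): exp(-t/2)
on [3/2, 3): t + 1
on [3, oo): exp(-t)

f breaks at 1/2, 3/2, 3 into 4 integrals to sum
for t in [0, 1/2): the term is ∫ t·t^(s-1)
for t in [1/2, 3/2): the term is ∫ exp(-t/2)·t^(s-1)
∫ over [3/2, 3) of (t + 1)·t^(s-1) joins the sum
the [3, ∞) slice contributes ∫ exp(-t)·t^(s-1) dt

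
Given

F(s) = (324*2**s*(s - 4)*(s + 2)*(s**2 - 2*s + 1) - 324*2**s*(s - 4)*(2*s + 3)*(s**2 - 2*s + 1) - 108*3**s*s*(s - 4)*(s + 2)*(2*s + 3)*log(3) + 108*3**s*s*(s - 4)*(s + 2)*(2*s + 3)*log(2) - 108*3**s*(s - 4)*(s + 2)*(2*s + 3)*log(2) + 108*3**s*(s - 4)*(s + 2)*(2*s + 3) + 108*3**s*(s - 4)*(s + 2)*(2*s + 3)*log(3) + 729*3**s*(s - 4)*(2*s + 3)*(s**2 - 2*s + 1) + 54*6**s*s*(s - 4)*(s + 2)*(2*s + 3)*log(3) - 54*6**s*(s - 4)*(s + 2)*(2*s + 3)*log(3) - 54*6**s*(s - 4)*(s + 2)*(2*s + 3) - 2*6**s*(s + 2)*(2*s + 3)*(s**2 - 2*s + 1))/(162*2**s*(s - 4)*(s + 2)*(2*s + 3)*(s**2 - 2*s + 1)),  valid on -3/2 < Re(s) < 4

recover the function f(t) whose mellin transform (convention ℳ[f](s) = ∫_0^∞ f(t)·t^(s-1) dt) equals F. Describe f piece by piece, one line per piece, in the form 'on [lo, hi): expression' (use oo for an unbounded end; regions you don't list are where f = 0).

on [0, 1): t**(3/2)
on [1, 3/2): 2*t**2
on [3/2, 3): log(t)/t
on [3, oo): t**(-4)

along the cuts 1, 3/2, 3, ℳ[f](s) splits into 4 integrals
∫ over [0, 1) of t**(3/2)·t^(s-1) joins the sum
segment [1, 3/2) carries 2*t**2; integrate it
[3/2, 3) adds the kernel integral of log(t)/t
piece [3, ∞): integrate t**(-4) against the kernel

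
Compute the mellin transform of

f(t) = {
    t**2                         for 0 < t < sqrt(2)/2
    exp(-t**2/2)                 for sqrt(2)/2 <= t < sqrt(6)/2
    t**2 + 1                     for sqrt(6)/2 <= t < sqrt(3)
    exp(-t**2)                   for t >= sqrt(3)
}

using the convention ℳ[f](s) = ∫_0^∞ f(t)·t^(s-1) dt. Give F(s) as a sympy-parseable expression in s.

(sqrt(2)/2)**s*(2**(s/2)*s*(s + 2)*uppergamma(s/2, 3) + 2**s*s*(s + 2)*uppergamma(s/2, 1/4) - 2**s*s*(s + 2)*uppergamma(s/2, 3/4) - 5*3**(s/2)*s - 4*3**(s/2) + 8*6**(s/2)*s + 4*6**(s/2) + s)/(2*s*(s + 2))
  Re(s) > -2

undo the power substitution: t on [0, 1/2); exp(-t/2) on [1/2, 3/2); t + 1 on [3/2, 3); …
decompose at sqrt(2)/2, sqrt(6)/2, sqrt(3); ℳ[f](s) sums the 4 pieces' integrals
over [0, sqrt(2)/2), the kernel integral of t**2 enters the sum
piece [sqrt(2)/2, sqrt(6)/2): integrate exp(-t**2/2) against the kernel
on [sqrt(6)/2, sqrt(3)): add ∫ (t**2 + 1)·t^(s-1) dt
[sqrt(3), ∞) adds the kernel integral of exp(-t**2)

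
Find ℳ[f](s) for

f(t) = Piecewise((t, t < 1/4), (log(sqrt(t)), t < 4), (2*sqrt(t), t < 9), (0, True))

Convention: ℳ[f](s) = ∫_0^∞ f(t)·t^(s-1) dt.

remove the power substitution first: t**2 on [0, 1/2); log(t) on [1/2, 2); 2*t on [2, 3)
decompose at 1/4, 4; ℳ[f](s) sums the 3 pieces' integrals
over [0, 1/4), the kernel integral of t enters the sum
between 1/4 and 4 the integrand is log(sqrt(t))·t^(s-1)
for t in [4, 9): the term is ∫ 2*sqrt(t)·t^(s-1)

(-32*2**(4*s)*s**2*(s + 1) + 4*2**(4*s)*s*(s + 1)*(2*s + 1)*log(2) - 2*2**(4*s)*(s + 1)*(2*s + 1) + 48*6**(2*s)*s**2*(s + 1) + s**2*(2*s + 1) + 4*s*(s + 1)*(2*s + 1)*log(2) + 2*(s + 1)*(2*s + 1))/(4*2**(2*s)*s**2*(s + 1)*(2*s + 1))
  Re(s) > -1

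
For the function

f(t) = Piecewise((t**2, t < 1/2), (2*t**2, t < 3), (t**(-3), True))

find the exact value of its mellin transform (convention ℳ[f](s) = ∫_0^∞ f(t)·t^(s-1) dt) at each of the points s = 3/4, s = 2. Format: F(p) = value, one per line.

reversing the shared t-power: 1 on [0, 1/2); 2 on [1/2, 3); t**(-5) on [3, ∞)
the shared t-power comes off first: t on [0, 1/2); 2*t on [1/2, 3); t**(-4) on [3, ∞)
f breaks at 1/2, 3 into 3 integrals to sum
on [0, 1/2) integrate f = t**2 against the kernel
[1/2, 3) adds the kernel integral of 2*t**2
segment [3, ∞) carries t**(-3); integrate it

F(3/4) = 2**(1/4)*(-243 + 17540*6**(3/4))/5346
F(2) = 7837/192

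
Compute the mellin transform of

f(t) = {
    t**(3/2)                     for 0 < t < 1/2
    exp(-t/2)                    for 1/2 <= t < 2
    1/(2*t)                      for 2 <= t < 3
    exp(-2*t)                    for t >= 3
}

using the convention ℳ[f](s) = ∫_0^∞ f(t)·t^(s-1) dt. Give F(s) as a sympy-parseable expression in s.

integrate the 4 segments split at 1/2, 2, 3, then add the results
over [0, 1/2), the kernel integral of t**(3/2) enters the sum
∫ over [1/2, 2) of exp(-t/2)·t^(s-1) joins the sum
[2, 3) adds the kernel integral of 1/(2*t)
on [3, ∞) integrate f = exp(-2*t) against the kernel

(12*24**s*(s - 1)*(2*s + 3)*uppergamma(s, 1/4) - 12*24**s*(s - 1)*(2*s + 3)*uppergamma(s, 1) - 3*24**s*(2*s + 3) + 2*36**s*(2*s + 3) + 12*6**s*(s - 1)*(2*s + 3)*uppergamma(s, 6) + 6*sqrt(2)*6**s*(s - 1))/(12*12**s*(s - 1)*(2*s + 3))
  Re(s) > -3/2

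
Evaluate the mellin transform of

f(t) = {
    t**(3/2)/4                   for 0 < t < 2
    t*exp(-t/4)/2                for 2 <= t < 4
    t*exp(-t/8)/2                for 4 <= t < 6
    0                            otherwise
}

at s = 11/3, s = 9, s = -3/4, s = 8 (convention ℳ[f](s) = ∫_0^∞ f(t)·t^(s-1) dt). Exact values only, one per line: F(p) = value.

back out the common scale on t: sqrt(2)*t**(3/2)/2 on [0, 1); t*exp(-t/2) on [1, 2); t*exp(-t/4) on [2, 3)
undo the shared t-power: sqrt(2)*sqrt(t)/2 on [0, 1); exp(-t/2) on [1, 2); exp(-t/4) on [2, 3)
remove the common scale on t first: sqrt(t) on [0, 1/2); exp(-t) on [1/2, 1); exp(-t/2) on [1, 3/2)
f breaks at 2, 4 into 3 integrals to sum
the [0, 2) slice contributes ∫ t**(3/2)/4·t^(s-1) dt
∫ over [2, 4) of t*exp(-t/4)/2·t^(s-1) joins the sum
segment 4 to 6 holds t*exp(-t/8)/2; add its integral

F(11/3) = -8192*uppergamma(14/3, 3/4) - 256*2**(1/3)*uppergamma(14/3, 1) + 48*2**(1/6)/31 + 256*2**(1/3)*uppergamma(14/3, 1/2) + 8192*uppergamma(14/3, 1/2)
F(9) = -412433339922432*exp(-3/4) - 517162926080*exp(-1) + 512*sqrt(2)/21 + 321517085772800*exp(-1/2)
F(-3/4) = -2**(3/4)*uppergamma(1/4, 3/4)/2 - sqrt(2)*uppergamma(1/4, 1)/2 + sqrt(2)*uppergamma(1/4, 1/2)/2 + 2**(3/4)*uppergamma(1/4, 1/2)/2 + 2**(3/4)/3
F(8) = -5728240272384*exp(-3/4) - 14365622272*exp(-1) + 256*sqrt(2)/19 + 4469871665664*exp(-1/2)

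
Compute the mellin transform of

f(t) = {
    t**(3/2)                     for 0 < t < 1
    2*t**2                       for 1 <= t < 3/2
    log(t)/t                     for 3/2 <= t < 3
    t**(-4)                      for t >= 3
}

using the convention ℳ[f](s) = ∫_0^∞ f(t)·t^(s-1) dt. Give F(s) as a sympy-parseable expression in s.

slice at 1, 3/2, 3, transform all 4 pieces, and sum them
the [0, 1) slice contributes ∫ t**(3/2)·t^(s-1) dt
piece [1, 3/2): integrate 2*t**2 against the kernel
piece [3/2, 3): integrate log(t)/t against the kernel
between 3 and ∞ the integrand is t**(-4)·t^(s-1)

(324*2**s*(s - 4)*(s + 2)*(s**2 - 2*s + 1) - 324*2**s*(s - 4)*(2*s + 3)*(s**2 - 2*s + 1) - 108*3**s*s*(s - 4)*(s + 2)*(2*s + 3)*log(3) + 108*3**s*s*(s - 4)*(s + 2)*(2*s + 3)*log(2) - 108*3**s*(s - 4)*(s + 2)*(2*s + 3)*log(2) + 108*3**s*(s - 4)*(s + 2)*(2*s + 3) + 108*3**s*(s - 4)*(s + 2)*(2*s + 3)*log(3) + 729*3**s*(s - 4)*(2*s + 3)*(s**2 - 2*s + 1) + 54*6**s*s*(s - 4)*(s + 2)*(2*s + 3)*log(3) - 54*6**s*(s - 4)*(s + 2)*(2*s + 3)*log(3) - 54*6**s*(s - 4)*(s + 2)*(2*s + 3) - 2*6**s*(s + 2)*(2*s + 3)*(s**2 - 2*s + 1))/(162*2**s*(s - 4)*(s + 2)*(2*s + 3)*(s**2 - 2*s + 1))
  -3/2 < Re(s) < 4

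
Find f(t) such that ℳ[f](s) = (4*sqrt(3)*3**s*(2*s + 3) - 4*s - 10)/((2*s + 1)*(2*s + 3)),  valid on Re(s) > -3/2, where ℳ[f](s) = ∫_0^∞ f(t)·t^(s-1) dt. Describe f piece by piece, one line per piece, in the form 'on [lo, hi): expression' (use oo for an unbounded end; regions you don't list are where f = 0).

along the cuts 1, ℳ[f](s) splits into 2 integrals
the [0, 1) slice contributes ∫ t**(3/2)·t^(s-1) dt
piece [1, 3): integrate 2*sqrt(t) against the kernel

on [0, 1): t**(3/2)
on [1, 3): 2*sqrt(t)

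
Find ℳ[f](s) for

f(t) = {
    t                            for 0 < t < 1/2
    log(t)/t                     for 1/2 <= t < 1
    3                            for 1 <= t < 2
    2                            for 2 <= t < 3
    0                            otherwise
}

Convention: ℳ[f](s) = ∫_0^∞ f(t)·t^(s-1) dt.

(2*2**(2*s)*(s + 1)*(s**2 - 2*s + 1) - 2*2**s*s*(s + 1) - 6*2**s*(s + 1)*(s**2 - 2*s + 1) + 4*6**s*(s + 1)*(s**2 - 2*s + 1) + 4*s**2*(s + 1)*log(2) - 4*s*(s + 1)*log(2) + 4*s*(s + 1) + s*(s**2 - 2*s + 1))/(2*2**s*s*(s + 1)*(s**2 - 2*s + 1))
  Re(s) > -1

cuts at 1/2, 1, 2: linearity sums the 4 kernel integrals
for t in [0, 1/2): the term is ∫ t·t^(s-1)
piece [1/2, 1): integrate log(t)/t against the kernel
on [1, 2): add ∫ 3·t^(s-1) dt
segment 2 to 3 holds 2; add its integral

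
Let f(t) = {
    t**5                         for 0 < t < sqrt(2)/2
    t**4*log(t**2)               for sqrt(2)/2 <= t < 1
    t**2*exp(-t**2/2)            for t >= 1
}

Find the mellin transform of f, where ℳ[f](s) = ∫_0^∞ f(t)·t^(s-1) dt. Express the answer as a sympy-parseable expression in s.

undo the shared t-power: t**3 on [0, sqrt(2)/2); t**2*log(t**2) on [sqrt(2)/2, 1); exp(-t**2/2) on [1, ∞)
the power substitution comes off first: t**(3/2) on [0, 1/2); t*log(t) on [1/2, 1); exp(-t/2) on [1, ∞)
breakpoints sqrt(2)/2, 1: one integral from each of the 3 segments
∫ over [0, sqrt(2)/2) of t**5·t^(s-1) joins the sum
segment [sqrt(2)/2, 1) carries t**4*log(t**2); integrate it
segment 1 to ∞ holds t**2*exp(-t**2/2); add its integral

(-16*2**(s/2)*(s + 5) + 8*2**s*(s + 5)*(4*s + (s + 2)**2 + 12)*uppergamma(s/2 + 1, 1/2) + 4*s + (s + 2)*(s + 5)*log(4) + 4*(s + 5)*log(2) + sqrt(2)*(4*s + (s + 2)**2 + 12) + 20)/(8*2**(s/2)*(s + 5)*(4*s + (s + 2)**2 + 12))
  Re(s) > -5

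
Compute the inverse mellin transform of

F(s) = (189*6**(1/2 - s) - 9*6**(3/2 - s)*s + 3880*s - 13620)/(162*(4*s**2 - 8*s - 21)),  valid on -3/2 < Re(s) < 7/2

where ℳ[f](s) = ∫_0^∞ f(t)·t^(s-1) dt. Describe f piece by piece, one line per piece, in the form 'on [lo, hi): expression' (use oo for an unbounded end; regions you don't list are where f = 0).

strip the shared t-power: 3*t on [0, 1/6); 6*t on [1/6, 1); 1/(81*t**4) on [1, ∞)
remove the common scale on t first: t on [0, 1/2); 2*t on [1/2, 3); t**(-4) on [3, ∞)
along the cuts 1/6, 1, ℳ[f](s) splits into 3 integrals
between 0 and 1/6 the integrand is 3*t**(3/2)·t^(s-1)
the [1/6, 1) slice contributes ∫ 6*t**(3/2)·t^(s-1) dt
on [1, ∞): add ∫ 1/(81*t**(7/2))·t^(s-1) dt

on [0, 1/6): 3*t**(3/2)
on [1/6, 1): 6*t**(3/2)
on [1, oo): 1/(81*t**(7/2))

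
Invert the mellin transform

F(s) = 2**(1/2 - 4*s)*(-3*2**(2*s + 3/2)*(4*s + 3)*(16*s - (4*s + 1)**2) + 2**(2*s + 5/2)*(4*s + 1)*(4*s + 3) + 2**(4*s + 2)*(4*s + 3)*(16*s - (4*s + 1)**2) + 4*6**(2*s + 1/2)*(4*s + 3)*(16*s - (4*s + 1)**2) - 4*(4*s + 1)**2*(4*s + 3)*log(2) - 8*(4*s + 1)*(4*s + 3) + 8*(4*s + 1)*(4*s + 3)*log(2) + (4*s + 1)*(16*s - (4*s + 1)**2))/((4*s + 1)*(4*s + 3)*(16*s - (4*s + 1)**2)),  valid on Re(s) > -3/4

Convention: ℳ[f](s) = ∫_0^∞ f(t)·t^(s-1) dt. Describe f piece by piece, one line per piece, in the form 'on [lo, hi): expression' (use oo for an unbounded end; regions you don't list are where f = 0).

back out the power substitution: 2*sqrt(2)*t**(3/2) on [0, 1/4); sqrt(2)*log(2*t)/(2*sqrt(t)) on [1/4, 1/2); 3*sqrt(2)*sqrt(t) on [1/2, 1); …
back out the common scale on t: t**(3/2) on [0, 1/2); log(t)/sqrt(t) on [1/2, 1); 3*sqrt(t) on [1, 2); …
invert the shared t-power to get t on [0, 1/2); log(t)/t on [1/2, 1); 3 on [1, 2); …
treat the 4 regions marked off by 1/16, 1/4, 1 separately and sum
between 0 and 1/16 the integrand is 2*sqrt(2)*t**(3/4)·t^(s-1)
on [1/16, 1/4): add ∫ sqrt(2)*log(2*sqrt(t))/(2*t**(1/4))·t^(s-1) dt
between 1/4 and 1 the integrand is 3*sqrt(2)*t**(1/4)·t^(s-1)
for t in [1, 9/4): the term is ∫ 2*sqrt(2)*t**(1/4)·t^(s-1)

on [0, 1/16): 2*sqrt(2)*t**(3/4)
on [1/16, 1/4): sqrt(2)*log(2*sqrt(t))/(2*t**(1/4))
on [1/4, 1): 3*sqrt(2)*t**(1/4)
on [1, 9/4): 2*sqrt(2)*t**(1/4)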